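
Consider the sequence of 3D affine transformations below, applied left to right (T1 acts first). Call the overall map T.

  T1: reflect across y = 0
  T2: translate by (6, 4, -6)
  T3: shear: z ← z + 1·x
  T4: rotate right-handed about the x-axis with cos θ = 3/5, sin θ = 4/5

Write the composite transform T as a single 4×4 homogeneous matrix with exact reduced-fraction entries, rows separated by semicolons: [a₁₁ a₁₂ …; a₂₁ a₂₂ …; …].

T = [1 0 0 6; -4/5 -3/5 -4/5 12/5; 3/5 -4/5 3/5 16/5; 0 0 0 1]

T1 = [1 0 0 0; 0 -1 0 0; 0 0 1 0; 0 0 0 1]
T2·T1 = [1 0 0 6; 0 -1 0 4; 0 0 1 -6; 0 0 0 1]
T3·…·T1 = [1 0 0 6; 0 -1 0 4; 1 0 1 0; 0 0 0 1]
T4·…·T1 = [1 0 0 6; -4/5 -3/5 -4/5 12/5; 3/5 -4/5 3/5 16/5; 0 0 0 1]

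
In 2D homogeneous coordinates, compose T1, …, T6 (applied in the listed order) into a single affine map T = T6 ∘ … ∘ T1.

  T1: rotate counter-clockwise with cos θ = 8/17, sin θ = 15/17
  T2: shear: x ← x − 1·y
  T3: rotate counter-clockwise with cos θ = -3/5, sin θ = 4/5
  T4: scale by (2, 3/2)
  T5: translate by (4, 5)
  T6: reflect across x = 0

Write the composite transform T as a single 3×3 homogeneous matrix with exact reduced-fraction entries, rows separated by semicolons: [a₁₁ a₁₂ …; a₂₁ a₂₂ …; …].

T1 = [8/17 -15/17 0; 15/17 8/17 0; 0 0 1]
T2·T1 = [-7/17 -23/17 0; 15/17 8/17 0; 0 0 1]
T3·…·T1 = [-39/85 37/85 0; -73/85 -116/85 0; 0 0 1]
T4·…·T1 = [-78/85 74/85 0; -219/170 -174/85 0; 0 0 1]
T5·…·T1 = [-78/85 74/85 4; -219/170 -174/85 5; 0 0 1]
T6·…·T1 = [78/85 -74/85 -4; -219/170 -174/85 5; 0 0 1]

T = [78/85 -74/85 -4; -219/170 -174/85 5; 0 0 1]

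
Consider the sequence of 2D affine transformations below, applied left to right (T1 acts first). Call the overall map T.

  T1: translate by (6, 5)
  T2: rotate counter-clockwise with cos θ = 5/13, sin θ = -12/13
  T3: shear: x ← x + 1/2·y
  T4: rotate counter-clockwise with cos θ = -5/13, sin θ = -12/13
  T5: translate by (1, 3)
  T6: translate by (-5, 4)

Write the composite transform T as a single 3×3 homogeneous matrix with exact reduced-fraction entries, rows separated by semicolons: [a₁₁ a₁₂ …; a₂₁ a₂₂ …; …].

T = [-139/169 -25/338 -3145/338; 72/169 -199/169 620/169; 0 0 1]

T1 = [1 0 6; 0 1 5; 0 0 1]
T2·T1 = [5/13 12/13 90/13; -12/13 5/13 -47/13; 0 0 1]
T3·…·T1 = [-1/13 29/26 133/26; -12/13 5/13 -47/13; 0 0 1]
T4·…·T1 = [-139/169 -25/338 -1793/338; 72/169 -199/169 -563/169; 0 0 1]
T5·…·T1 = [-139/169 -25/338 -1455/338; 72/169 -199/169 -56/169; 0 0 1]
T6·…·T1 = [-139/169 -25/338 -3145/338; 72/169 -199/169 620/169; 0 0 1]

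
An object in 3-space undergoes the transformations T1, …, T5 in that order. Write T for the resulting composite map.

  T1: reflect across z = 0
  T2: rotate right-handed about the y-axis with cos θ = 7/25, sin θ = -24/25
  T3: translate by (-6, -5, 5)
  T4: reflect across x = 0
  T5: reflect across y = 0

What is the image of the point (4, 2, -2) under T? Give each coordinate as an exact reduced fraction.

T(p) = (34/5, 3, 47/5)

T1 reflect across z = 0: (4, 2, -2) → (4, 2, 2)
T2 rotate right-handed about the y-axis with cos θ = 7/25, sin θ = -24/25: (4, 2, 2) → (-4/5, 2, 22/5)
T3 translate by (-6, -5, 5): (-4/5, 2, 22/5) → (-34/5, -3, 47/5)
T4 reflect across x = 0: (-34/5, -3, 47/5) → (34/5, -3, 47/5)
T5 reflect across y = 0: (34/5, -3, 47/5) → (34/5, 3, 47/5)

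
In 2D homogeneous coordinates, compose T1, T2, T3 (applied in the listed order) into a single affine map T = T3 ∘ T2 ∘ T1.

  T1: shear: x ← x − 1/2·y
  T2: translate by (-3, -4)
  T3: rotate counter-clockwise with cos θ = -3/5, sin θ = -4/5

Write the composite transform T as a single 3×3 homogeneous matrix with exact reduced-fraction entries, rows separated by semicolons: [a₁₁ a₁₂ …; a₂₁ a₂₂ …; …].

T = [-3/5 11/10 -7/5; -4/5 -1/5 24/5; 0 0 1]

T1 = [1 -1/2 0; 0 1 0; 0 0 1]
T2·T1 = [1 -1/2 -3; 0 1 -4; 0 0 1]
T3·…·T1 = [-3/5 11/10 -7/5; -4/5 -1/5 24/5; 0 0 1]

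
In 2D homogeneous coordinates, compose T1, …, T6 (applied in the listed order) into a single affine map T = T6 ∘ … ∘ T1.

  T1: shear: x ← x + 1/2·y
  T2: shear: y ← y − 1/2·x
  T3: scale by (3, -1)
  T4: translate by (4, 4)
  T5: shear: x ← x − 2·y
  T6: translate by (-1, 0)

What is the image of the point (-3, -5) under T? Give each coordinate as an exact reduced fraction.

T1 shear: x ← x + 1/2·y: (-3, -5) → (-11/2, -5)
T2 shear: y ← y − 1/2·x: (-11/2, -5) → (-11/2, -9/4)
T3 scale by (3, -1): (-11/2, -9/4) → (-33/2, 9/4)
T4 translate by (4, 4): (-33/2, 9/4) → (-25/2, 25/4)
T5 shear: x ← x − 2·y: (-25/2, 25/4) → (-25, 25/4)
T6 translate by (-1, 0): (-25, 25/4) → (-26, 25/4)

T(p) = (-26, 25/4)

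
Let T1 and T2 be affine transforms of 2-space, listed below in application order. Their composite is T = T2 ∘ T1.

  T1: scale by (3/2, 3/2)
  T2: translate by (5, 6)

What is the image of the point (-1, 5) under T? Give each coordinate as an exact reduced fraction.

T(p) = (7/2, 27/2)

T1 scale by (3/2, 3/2): (-1, 5) → (-3/2, 15/2)
T2 translate by (5, 6): (-3/2, 15/2) → (7/2, 27/2)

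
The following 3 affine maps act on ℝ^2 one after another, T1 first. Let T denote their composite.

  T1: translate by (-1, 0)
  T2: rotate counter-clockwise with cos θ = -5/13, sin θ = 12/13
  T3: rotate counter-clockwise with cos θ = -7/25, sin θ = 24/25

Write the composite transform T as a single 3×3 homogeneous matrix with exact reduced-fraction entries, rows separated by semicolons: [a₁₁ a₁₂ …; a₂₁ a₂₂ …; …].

T = [-253/325 204/325 253/325; -204/325 -253/325 204/325; 0 0 1]

T1 = [1 0 -1; 0 1 0; 0 0 1]
T2·T1 = [-5/13 -12/13 5/13; 12/13 -5/13 -12/13; 0 0 1]
T3·…·T1 = [-253/325 204/325 253/325; -204/325 -253/325 204/325; 0 0 1]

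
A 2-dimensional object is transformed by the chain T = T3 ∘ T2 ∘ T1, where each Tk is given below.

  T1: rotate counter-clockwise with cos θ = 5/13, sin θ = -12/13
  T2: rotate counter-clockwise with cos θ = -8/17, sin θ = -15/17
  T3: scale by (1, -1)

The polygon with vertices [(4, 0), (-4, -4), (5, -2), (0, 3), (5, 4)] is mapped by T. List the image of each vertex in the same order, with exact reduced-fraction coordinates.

image vertices: (-880/221, -84/221), (964/221, -796/221), (-1058/221, -545/221), (-63/221, 660/221), (-1184/221, 775/221)

T1 rotate counter-clockwise with cos θ = 5/13, sin θ = -12/13: (4, 0) → (20/13, -48/13); (-4, -4) → (-68/13, 28/13); (5, -2) → (1/13, -70/13); (0, 3) → (36/13, 15/13); (5, 4) → (73/13, -40/13)
T2 rotate counter-clockwise with cos θ = -8/17, sin θ = -15/17: (20/13, -48/13) → (-880/221, 84/221); (-68/13, 28/13) → (964/221, 796/221); (1/13, -70/13) → (-1058/221, 545/221); (36/13, 15/13) → (-63/221, -660/221); (73/13, -40/13) → (-1184/221, -775/221)
T3 scale by (1, -1): (-880/221, 84/221) → (-880/221, -84/221); (964/221, 796/221) → (964/221, -796/221); (-1058/221, 545/221) → (-1058/221, -545/221); (-63/221, -660/221) → (-63/221, 660/221); (-1184/221, -775/221) → (-1184/221, 775/221)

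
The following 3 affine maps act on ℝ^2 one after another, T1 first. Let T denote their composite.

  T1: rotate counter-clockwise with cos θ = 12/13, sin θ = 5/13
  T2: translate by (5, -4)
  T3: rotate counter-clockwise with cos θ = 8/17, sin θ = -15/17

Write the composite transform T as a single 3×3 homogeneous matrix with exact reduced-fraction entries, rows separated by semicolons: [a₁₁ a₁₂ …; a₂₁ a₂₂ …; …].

T1 = [12/13 -5/13 0; 5/13 12/13 0; 0 0 1]
T2·T1 = [12/13 -5/13 5; 5/13 12/13 -4; 0 0 1]
T3·…·T1 = [171/221 140/221 -20/17; -140/221 171/221 -107/17; 0 0 1]

T = [171/221 140/221 -20/17; -140/221 171/221 -107/17; 0 0 1]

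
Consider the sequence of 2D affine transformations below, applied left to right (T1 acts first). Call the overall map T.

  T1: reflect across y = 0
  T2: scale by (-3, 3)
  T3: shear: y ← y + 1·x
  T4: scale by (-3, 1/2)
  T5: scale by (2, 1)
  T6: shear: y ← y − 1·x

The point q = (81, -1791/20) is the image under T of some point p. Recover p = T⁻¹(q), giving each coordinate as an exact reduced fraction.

p = (9/2, 6/5)

T1 = [1 0 0; 0 -1 0; 0 0 1]
T2·T1 = [-3 0 0; 0 -3 0; 0 0 1]
T3·…·T1 = [-3 0 0; -3 -3 0; 0 0 1]
T4·…·T1 = [9 0 0; -3/2 -3/2 0; 0 0 1]
T5·…·T1 = [18 0 0; -3/2 -3/2 0; 0 0 1]
T6·…·T1 = [18 0 0; -39/2 -3/2 0; 0 0 1]
det M = -27; M⁻¹ = [1/18 0 0; -13/18 -2/3 0; 0 0 1]
M⁻¹ · (81, -1791/20)ᵀ = (9/2, 6/5)ᵀ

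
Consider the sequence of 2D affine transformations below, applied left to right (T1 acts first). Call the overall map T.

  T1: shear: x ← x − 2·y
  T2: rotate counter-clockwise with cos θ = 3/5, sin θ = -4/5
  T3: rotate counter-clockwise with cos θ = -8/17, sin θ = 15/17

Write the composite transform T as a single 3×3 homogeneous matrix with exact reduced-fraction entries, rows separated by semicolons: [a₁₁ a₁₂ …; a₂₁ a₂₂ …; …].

T1 = [1 -2 0; 0 1 0; 0 0 1]
T2·T1 = [3/5 -2/5 0; -4/5 11/5 0; 0 0 1]
T3·…·T1 = [36/85 -149/85 0; 77/85 -118/85 0; 0 0 1]

T = [36/85 -149/85 0; 77/85 -118/85 0; 0 0 1]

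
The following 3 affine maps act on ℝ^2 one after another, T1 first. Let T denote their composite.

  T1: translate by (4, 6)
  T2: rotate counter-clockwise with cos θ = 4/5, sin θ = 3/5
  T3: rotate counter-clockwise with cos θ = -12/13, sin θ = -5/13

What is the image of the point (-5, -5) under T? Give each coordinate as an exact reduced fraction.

T1 translate by (4, 6): (-5, -5) → (-1, 1)
T2 rotate counter-clockwise with cos θ = 4/5, sin θ = 3/5: (-1, 1) → (-7/5, 1/5)
T3 rotate counter-clockwise with cos θ = -12/13, sin θ = -5/13: (-7/5, 1/5) → (89/65, 23/65)

T(p) = (89/65, 23/65)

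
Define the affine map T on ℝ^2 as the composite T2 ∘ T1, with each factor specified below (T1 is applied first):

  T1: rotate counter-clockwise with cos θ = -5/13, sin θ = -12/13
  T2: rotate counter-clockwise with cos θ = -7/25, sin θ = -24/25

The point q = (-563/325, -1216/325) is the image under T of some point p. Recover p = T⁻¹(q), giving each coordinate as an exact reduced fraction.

p = (-1, 4)

T1 = [-5/13 12/13 0; -12/13 -5/13 0; 0 0 1]
T2·T1 = [-253/325 -204/325 0; 204/325 -253/325 0; 0 0 1]
det M = 1; M⁻¹ = [-253/325 204/325 0; -204/325 -253/325 0; 0 0 1]
M⁻¹ · (-563/325, -1216/325)ᵀ = (-1, 4)ᵀ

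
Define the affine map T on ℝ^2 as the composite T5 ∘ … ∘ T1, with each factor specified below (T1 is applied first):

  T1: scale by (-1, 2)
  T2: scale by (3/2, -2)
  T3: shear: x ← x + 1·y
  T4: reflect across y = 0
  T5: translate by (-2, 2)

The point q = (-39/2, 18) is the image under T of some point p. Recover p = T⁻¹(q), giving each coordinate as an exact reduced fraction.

p = (1, 4)

T1 = [-1 0 0; 0 2 0; 0 0 1]
T2·T1 = [-3/2 0 0; 0 -4 0; 0 0 1]
T3·…·T1 = [-3/2 -4 0; 0 -4 0; 0 0 1]
T4·…·T1 = [-3/2 -4 0; 0 4 0; 0 0 1]
T5·…·T1 = [-3/2 -4 -2; 0 4 2; 0 0 1]
det M = -6; M⁻¹ = [-2/3 -2/3 0; 0 1/4 -1/2; 0 0 1]
M⁻¹ · (-39/2, 18)ᵀ = (1, 4)ᵀ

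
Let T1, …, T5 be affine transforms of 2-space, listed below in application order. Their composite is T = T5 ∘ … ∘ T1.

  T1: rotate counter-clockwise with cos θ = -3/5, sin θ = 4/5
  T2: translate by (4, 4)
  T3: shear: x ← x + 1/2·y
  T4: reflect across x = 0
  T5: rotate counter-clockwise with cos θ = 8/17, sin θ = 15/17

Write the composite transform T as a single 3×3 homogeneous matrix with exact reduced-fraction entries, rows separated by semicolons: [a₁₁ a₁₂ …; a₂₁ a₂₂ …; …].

T = [-52/85 89/85 -108/17; 47/85 117/170 -58/17; 0 0 1]

T1 = [-3/5 -4/5 0; 4/5 -3/5 0; 0 0 1]
T2·T1 = [-3/5 -4/5 4; 4/5 -3/5 4; 0 0 1]
T3·…·T1 = [-1/5 -11/10 6; 4/5 -3/5 4; 0 0 1]
T4·…·T1 = [1/5 11/10 -6; 4/5 -3/5 4; 0 0 1]
T5·…·T1 = [-52/85 89/85 -108/17; 47/85 117/170 -58/17; 0 0 1]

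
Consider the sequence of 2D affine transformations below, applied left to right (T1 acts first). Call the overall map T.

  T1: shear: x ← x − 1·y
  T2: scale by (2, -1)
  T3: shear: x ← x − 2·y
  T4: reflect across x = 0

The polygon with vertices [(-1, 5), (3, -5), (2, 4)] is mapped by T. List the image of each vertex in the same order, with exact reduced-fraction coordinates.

T1 shear: x ← x − 1·y: (-1, 5) → (-6, 5); (3, -5) → (8, -5); (2, 4) → (-2, 4)
T2 scale by (2, -1): (-6, 5) → (-12, -5); (8, -5) → (16, 5); (-2, 4) → (-4, -4)
T3 shear: x ← x − 2·y: (-12, -5) → (-2, -5); (16, 5) → (6, 5); (-4, -4) → (4, -4)
T4 reflect across x = 0: (-2, -5) → (2, -5); (6, 5) → (-6, 5); (4, -4) → (-4, -4)

image vertices: (2, -5), (-6, 5), (-4, -4)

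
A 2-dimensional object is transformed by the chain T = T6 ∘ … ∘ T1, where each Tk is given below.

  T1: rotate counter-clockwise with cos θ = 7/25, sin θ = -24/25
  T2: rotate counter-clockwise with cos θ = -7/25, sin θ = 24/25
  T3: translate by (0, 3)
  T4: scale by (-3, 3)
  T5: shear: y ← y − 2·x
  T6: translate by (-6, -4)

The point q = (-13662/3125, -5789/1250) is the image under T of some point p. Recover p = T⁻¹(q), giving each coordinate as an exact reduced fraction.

p = (-8/5, -3/2)

T1 = [7/25 24/25 0; -24/25 7/25 0; 0 0 1]
T2·T1 = [527/625 -336/625 0; 336/625 527/625 0; 0 0 1]
T3·…·T1 = [527/625 -336/625 0; 336/625 527/625 3; 0 0 1]
T4·…·T1 = [-1581/625 1008/625 0; 1008/625 1581/625 9; 0 0 1]
T5·…·T1 = [-1581/625 1008/625 0; 834/125 -87/125 9; 0 0 1]
T6·…·T1 = [-1581/625 1008/625 -6; 834/125 -87/125 5; 0 0 1]
det M = -9; M⁻¹ = [29/375 112/625 -54/125; 278/375 527/1875 1141/375; 0 0 1]
M⁻¹ · (-13662/3125, -5789/1250)ᵀ = (-8/5, -3/2)ᵀ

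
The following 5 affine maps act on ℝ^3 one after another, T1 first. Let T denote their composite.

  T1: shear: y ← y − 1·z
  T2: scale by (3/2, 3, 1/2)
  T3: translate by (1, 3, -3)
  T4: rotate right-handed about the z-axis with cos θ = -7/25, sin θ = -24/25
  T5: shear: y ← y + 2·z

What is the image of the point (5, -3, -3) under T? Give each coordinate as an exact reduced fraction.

T1 shear: y ← y − 1·z: (5, -3, -3) → (5, 0, -3)
T2 scale by (3/2, 3, 1/2): (5, 0, -3) → (15/2, 0, -3/2)
T3 translate by (1, 3, -3): (15/2, 0, -3/2) → (17/2, 3, -9/2)
T4 rotate right-handed about the z-axis with cos θ = -7/25, sin θ = -24/25: (17/2, 3, -9/2) → (1/2, -9, -9/2)
T5 shear: y ← y + 2·z: (1/2, -9, -9/2) → (1/2, -18, -9/2)

T(p) = (1/2, -18, -9/2)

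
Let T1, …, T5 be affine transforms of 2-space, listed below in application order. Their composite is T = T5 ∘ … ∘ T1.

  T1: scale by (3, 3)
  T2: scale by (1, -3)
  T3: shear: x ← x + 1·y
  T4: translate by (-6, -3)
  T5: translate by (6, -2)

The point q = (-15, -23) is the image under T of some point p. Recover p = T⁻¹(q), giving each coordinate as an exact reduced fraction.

T1 = [3 0 0; 0 3 0; 0 0 1]
T2·T1 = [3 0 0; 0 -9 0; 0 0 1]
T3·…·T1 = [3 -9 0; 0 -9 0; 0 0 1]
T4·…·T1 = [3 -9 -6; 0 -9 -3; 0 0 1]
T5·…·T1 = [3 -9 0; 0 -9 -5; 0 0 1]
det M = -27; M⁻¹ = [1/3 -1/3 -5/3; 0 -1/9 -5/9; 0 0 1]
M⁻¹ · (-15, -23)ᵀ = (1, 2)ᵀ

p = (1, 2)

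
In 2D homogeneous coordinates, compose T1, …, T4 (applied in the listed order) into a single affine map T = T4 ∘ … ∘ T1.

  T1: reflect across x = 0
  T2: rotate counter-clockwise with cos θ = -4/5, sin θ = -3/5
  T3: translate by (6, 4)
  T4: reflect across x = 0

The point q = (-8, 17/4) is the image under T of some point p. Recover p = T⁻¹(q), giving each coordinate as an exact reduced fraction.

T1 = [-1 0 0; 0 1 0; 0 0 1]
T2·T1 = [4/5 3/5 0; 3/5 -4/5 0; 0 0 1]
T3·…·T1 = [4/5 3/5 6; 3/5 -4/5 4; 0 0 1]
T4·…·T1 = [-4/5 -3/5 -6; 3/5 -4/5 4; 0 0 1]
det M = 1; M⁻¹ = [-4/5 3/5 -36/5; -3/5 -4/5 -2/5; 0 0 1]
M⁻¹ · (-8, 17/4)ᵀ = (7/4, 1)ᵀ

p = (7/4, 1)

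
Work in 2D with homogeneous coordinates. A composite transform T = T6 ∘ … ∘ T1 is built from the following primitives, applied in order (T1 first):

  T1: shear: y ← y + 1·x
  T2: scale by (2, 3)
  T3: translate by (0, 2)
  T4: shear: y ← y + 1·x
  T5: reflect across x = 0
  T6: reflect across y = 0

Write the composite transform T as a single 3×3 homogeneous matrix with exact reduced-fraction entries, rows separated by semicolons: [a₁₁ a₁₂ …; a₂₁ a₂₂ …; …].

T = [-2 0 0; -5 -3 -2; 0 0 1]

T1 = [1 0 0; 1 1 0; 0 0 1]
T2·T1 = [2 0 0; 3 3 0; 0 0 1]
T3·…·T1 = [2 0 0; 3 3 2; 0 0 1]
T4·…·T1 = [2 0 0; 5 3 2; 0 0 1]
T5·…·T1 = [-2 0 0; 5 3 2; 0 0 1]
T6·…·T1 = [-2 0 0; -5 -3 -2; 0 0 1]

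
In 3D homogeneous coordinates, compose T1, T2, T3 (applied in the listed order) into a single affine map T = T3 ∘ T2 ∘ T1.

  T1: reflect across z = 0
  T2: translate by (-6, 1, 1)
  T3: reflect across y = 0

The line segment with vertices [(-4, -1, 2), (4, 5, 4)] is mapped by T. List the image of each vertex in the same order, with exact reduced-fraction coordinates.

image vertices: (-10, 0, -1), (-2, -6, -3)

T1 reflect across z = 0: (-4, -1, 2) → (-4, -1, -2); (4, 5, 4) → (4, 5, -4)
T2 translate by (-6, 1, 1): (-4, -1, -2) → (-10, 0, -1); (4, 5, -4) → (-2, 6, -3)
T3 reflect across y = 0: (-10, 0, -1) → (-10, 0, -1); (-2, 6, -3) → (-2, -6, -3)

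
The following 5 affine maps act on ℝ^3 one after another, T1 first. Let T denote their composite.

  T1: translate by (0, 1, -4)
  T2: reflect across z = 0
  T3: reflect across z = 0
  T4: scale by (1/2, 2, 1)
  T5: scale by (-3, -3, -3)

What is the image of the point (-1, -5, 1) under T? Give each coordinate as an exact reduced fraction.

T(p) = (3/2, 24, 9)

T1 translate by (0, 1, -4): (-1, -5, 1) → (-1, -4, -3)
T2 reflect across z = 0: (-1, -4, -3) → (-1, -4, 3)
T3 reflect across z = 0: (-1, -4, 3) → (-1, -4, -3)
T4 scale by (1/2, 2, 1): (-1, -4, -3) → (-1/2, -8, -3)
T5 scale by (-3, -3, -3): (-1/2, -8, -3) → (3/2, 24, 9)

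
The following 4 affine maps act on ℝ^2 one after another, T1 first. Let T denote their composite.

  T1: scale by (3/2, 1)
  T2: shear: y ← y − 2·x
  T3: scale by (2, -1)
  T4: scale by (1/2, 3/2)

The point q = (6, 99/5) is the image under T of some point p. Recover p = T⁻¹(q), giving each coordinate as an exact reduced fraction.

p = (4, -6/5)

T1 = [3/2 0 0; 0 1 0; 0 0 1]
T2·T1 = [3/2 0 0; -3 1 0; 0 0 1]
T3·…·T1 = [3 0 0; 3 -1 0; 0 0 1]
T4·…·T1 = [3/2 0 0; 9/2 -3/2 0; 0 0 1]
det M = -9/4; M⁻¹ = [2/3 0 0; 2 -2/3 0; 0 0 1]
M⁻¹ · (6, 99/5)ᵀ = (4, -6/5)ᵀ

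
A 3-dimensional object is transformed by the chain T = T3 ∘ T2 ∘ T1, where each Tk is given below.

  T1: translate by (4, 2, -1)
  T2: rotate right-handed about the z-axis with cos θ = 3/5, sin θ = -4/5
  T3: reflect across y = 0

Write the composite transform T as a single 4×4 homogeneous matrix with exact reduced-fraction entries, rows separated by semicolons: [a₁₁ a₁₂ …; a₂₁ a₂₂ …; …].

T1 = [1 0 0 4; 0 1 0 2; 0 0 1 -1; 0 0 0 1]
T2·T1 = [3/5 4/5 0 4; -4/5 3/5 0 -2; 0 0 1 -1; 0 0 0 1]
T3·…·T1 = [3/5 4/5 0 4; 4/5 -3/5 0 2; 0 0 1 -1; 0 0 0 1]

T = [3/5 4/5 0 4; 4/5 -3/5 0 2; 0 0 1 -1; 0 0 0 1]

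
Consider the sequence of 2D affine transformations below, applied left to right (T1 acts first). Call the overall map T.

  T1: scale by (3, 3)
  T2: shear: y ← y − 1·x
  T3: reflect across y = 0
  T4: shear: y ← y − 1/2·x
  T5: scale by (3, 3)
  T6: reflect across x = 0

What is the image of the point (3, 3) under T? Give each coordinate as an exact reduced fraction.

T1 scale by (3, 3): (3, 3) → (9, 9)
T2 shear: y ← y − 1·x: (9, 9) → (9, 0)
T3 reflect across y = 0: (9, 0) → (9, 0)
T4 shear: y ← y − 1/2·x: (9, 0) → (9, -9/2)
T5 scale by (3, 3): (9, -9/2) → (27, -27/2)
T6 reflect across x = 0: (27, -27/2) → (-27, -27/2)

T(p) = (-27, -27/2)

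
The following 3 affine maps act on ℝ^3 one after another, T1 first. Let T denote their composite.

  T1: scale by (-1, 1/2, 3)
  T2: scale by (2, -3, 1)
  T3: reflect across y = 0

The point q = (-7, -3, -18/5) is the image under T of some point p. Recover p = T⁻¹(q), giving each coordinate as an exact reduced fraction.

T1 = [-1 0 0 0; 0 1/2 0 0; 0 0 3 0; 0 0 0 1]
T2·T1 = [-2 0 0 0; 0 -3/2 0 0; 0 0 3 0; 0 0 0 1]
T3·…·T1 = [-2 0 0 0; 0 3/2 0 0; 0 0 3 0; 0 0 0 1]
det M = -9; M⁻¹ = [-1/2 0 0 0; 0 2/3 0 0; 0 0 1/3 0; 0 0 0 1]
M⁻¹ · (-7, -3, -18/5)ᵀ = (7/2, -2, -6/5)ᵀ

p = (7/2, -2, -6/5)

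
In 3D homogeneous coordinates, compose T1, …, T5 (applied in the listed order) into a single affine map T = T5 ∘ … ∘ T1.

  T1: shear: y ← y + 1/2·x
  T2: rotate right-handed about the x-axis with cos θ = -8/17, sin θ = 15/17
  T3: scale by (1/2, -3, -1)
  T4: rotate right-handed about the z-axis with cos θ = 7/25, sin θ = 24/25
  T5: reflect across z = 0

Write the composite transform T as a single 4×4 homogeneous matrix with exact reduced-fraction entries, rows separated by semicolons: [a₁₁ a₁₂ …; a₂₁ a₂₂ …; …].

T1 = [1 0 0 0; 1/2 1 0 0; 0 0 1 0; 0 0 0 1]
T2·T1 = [1 0 0 0; -4/17 -8/17 -15/17 0; 15/34 15/17 -8/17 0; 0 0 0 1]
T3·…·T1 = [1/2 0 0 0; 12/17 24/17 45/17 0; -15/34 -15/17 8/17 0; 0 0 0 1]
T4·…·T1 = [-457/850 -576/425 -216/85 0; 288/425 168/425 63/85 0; -15/34 -15/17 8/17 0; 0 0 0 1]
T5·…·T1 = [-457/850 -576/425 -216/85 0; 288/425 168/425 63/85 0; 15/34 15/17 -8/17 0; 0 0 0 1]

T = [-457/850 -576/425 -216/85 0; 288/425 168/425 63/85 0; 15/34 15/17 -8/17 0; 0 0 0 1]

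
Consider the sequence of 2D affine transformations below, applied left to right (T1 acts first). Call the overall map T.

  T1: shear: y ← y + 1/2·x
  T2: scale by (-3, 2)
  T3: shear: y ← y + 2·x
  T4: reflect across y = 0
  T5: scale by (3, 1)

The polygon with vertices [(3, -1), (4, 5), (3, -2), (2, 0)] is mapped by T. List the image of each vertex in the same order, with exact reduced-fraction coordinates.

T1 shear: y ← y + 1/2·x: (3, -1) → (3, 1/2); (4, 5) → (4, 7); (3, -2) → (3, -1/2); (2, 0) → (2, 1)
T2 scale by (-3, 2): (3, 1/2) → (-9, 1); (4, 7) → (-12, 14); (3, -1/2) → (-9, -1); (2, 1) → (-6, 2)
T3 shear: y ← y + 2·x: (-9, 1) → (-9, -17); (-12, 14) → (-12, -10); (-9, -1) → (-9, -19); (-6, 2) → (-6, -10)
T4 reflect across y = 0: (-9, -17) → (-9, 17); (-12, -10) → (-12, 10); (-9, -19) → (-9, 19); (-6, -10) → (-6, 10)
T5 scale by (3, 1): (-9, 17) → (-27, 17); (-12, 10) → (-36, 10); (-9, 19) → (-27, 19); (-6, 10) → (-18, 10)

image vertices: (-27, 17), (-36, 10), (-27, 19), (-18, 10)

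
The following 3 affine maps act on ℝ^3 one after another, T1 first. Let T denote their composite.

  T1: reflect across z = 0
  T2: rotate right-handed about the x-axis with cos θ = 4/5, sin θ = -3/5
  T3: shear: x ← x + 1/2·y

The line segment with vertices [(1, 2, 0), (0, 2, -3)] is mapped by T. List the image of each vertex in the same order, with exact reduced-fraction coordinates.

T1 reflect across z = 0: (1, 2, 0) → (1, 2, 0); (0, 2, -3) → (0, 2, 3)
T2 rotate right-handed about the x-axis with cos θ = 4/5, sin θ = -3/5: (1, 2, 0) → (1, 8/5, -6/5); (0, 2, 3) → (0, 17/5, 6/5)
T3 shear: x ← x + 1/2·y: (1, 8/5, -6/5) → (9/5, 8/5, -6/5); (0, 17/5, 6/5) → (17/10, 17/5, 6/5)

image vertices: (9/5, 8/5, -6/5), (17/10, 17/5, 6/5)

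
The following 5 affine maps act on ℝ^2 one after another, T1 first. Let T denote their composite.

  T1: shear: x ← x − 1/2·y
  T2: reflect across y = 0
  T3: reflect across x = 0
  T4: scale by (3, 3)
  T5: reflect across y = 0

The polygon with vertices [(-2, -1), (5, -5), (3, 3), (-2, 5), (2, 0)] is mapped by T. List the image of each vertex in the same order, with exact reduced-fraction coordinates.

image vertices: (9/2, -3), (-45/2, -15), (-9/2, 9), (27/2, 15), (-6, 0)

T1 shear: x ← x − 1/2·y: (-2, -1) → (-3/2, -1); (5, -5) → (15/2, -5); (3, 3) → (3/2, 3); (-2, 5) → (-9/2, 5); (2, 0) → (2, 0)
T2 reflect across y = 0: (-3/2, -1) → (-3/2, 1); (15/2, -5) → (15/2, 5); (3/2, 3) → (3/2, -3); (-9/2, 5) → (-9/2, -5); (2, 0) → (2, 0)
T3 reflect across x = 0: (-3/2, 1) → (3/2, 1); (15/2, 5) → (-15/2, 5); (3/2, -3) → (-3/2, -3); (-9/2, -5) → (9/2, -5); (2, 0) → (-2, 0)
T4 scale by (3, 3): (3/2, 1) → (9/2, 3); (-15/2, 5) → (-45/2, 15); (-3/2, -3) → (-9/2, -9); (9/2, -5) → (27/2, -15); (-2, 0) → (-6, 0)
T5 reflect across y = 0: (9/2, 3) → (9/2, -3); (-45/2, 15) → (-45/2, -15); (-9/2, -9) → (-9/2, 9); (27/2, -15) → (27/2, 15); (-6, 0) → (-6, 0)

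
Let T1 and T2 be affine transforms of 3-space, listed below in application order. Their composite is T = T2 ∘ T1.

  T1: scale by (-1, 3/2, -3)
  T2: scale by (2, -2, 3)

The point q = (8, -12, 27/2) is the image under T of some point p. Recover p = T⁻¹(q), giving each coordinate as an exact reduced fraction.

T1 = [-1 0 0 0; 0 3/2 0 0; 0 0 -3 0; 0 0 0 1]
T2·T1 = [-2 0 0 0; 0 -3 0 0; 0 0 -9 0; 0 0 0 1]
det M = -54; M⁻¹ = [-1/2 0 0 0; 0 -1/3 0 0; 0 0 -1/9 0; 0 0 0 1]
M⁻¹ · (8, -12, 27/2)ᵀ = (-4, 4, -3/2)ᵀ

p = (-4, 4, -3/2)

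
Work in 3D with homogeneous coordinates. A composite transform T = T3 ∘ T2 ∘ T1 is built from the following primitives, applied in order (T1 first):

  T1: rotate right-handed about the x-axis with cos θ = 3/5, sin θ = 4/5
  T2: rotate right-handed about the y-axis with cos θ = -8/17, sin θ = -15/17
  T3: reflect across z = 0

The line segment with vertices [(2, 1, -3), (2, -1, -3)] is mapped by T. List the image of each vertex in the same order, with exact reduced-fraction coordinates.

T1 rotate right-handed about the x-axis with cos θ = 3/5, sin θ = 4/5: (2, 1, -3) → (2, 3, -1); (2, -1, -3) → (2, 9/5, -13/5)
T2 rotate right-handed about the y-axis with cos θ = -8/17, sin θ = -15/17: (2, 3, -1) → (-1/17, 3, 38/17); (2, 9/5, -13/5) → (23/17, 9/5, 254/85)
T3 reflect across z = 0: (-1/17, 3, 38/17) → (-1/17, 3, -38/17); (23/17, 9/5, 254/85) → (23/17, 9/5, -254/85)

image vertices: (-1/17, 3, -38/17), (23/17, 9/5, -254/85)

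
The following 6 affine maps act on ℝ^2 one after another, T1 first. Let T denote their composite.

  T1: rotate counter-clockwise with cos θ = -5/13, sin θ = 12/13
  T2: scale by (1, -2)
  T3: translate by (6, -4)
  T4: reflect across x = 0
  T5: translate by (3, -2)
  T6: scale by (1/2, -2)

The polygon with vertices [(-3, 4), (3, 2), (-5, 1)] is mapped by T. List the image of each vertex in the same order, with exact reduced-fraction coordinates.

T1 rotate counter-clockwise with cos θ = -5/13, sin θ = 12/13: (-3, 4) → (-33/13, -56/13); (3, 2) → (-3, 2); (-5, 1) → (1, -5)
T2 scale by (1, -2): (-33/13, -56/13) → (-33/13, 112/13); (-3, 2) → (-3, -4); (1, -5) → (1, 10)
T3 translate by (6, -4): (-33/13, 112/13) → (45/13, 60/13); (-3, -4) → (3, -8); (1, 10) → (7, 6)
T4 reflect across x = 0: (45/13, 60/13) → (-45/13, 60/13); (3, -8) → (-3, -8); (7, 6) → (-7, 6)
T5 translate by (3, -2): (-45/13, 60/13) → (-6/13, 34/13); (-3, -8) → (0, -10); (-7, 6) → (-4, 4)
T6 scale by (1/2, -2): (-6/13, 34/13) → (-3/13, -68/13); (0, -10) → (0, 20); (-4, 4) → (-2, -8)

image vertices: (-3/13, -68/13), (0, 20), (-2, -8)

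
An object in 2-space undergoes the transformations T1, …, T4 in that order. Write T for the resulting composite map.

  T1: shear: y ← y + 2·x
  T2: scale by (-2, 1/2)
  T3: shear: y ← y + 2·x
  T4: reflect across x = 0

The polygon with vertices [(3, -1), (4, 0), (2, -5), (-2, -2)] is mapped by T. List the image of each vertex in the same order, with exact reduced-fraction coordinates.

T1 shear: y ← y + 2·x: (3, -1) → (3, 5); (4, 0) → (4, 8); (2, -5) → (2, -1); (-2, -2) → (-2, -6)
T2 scale by (-2, 1/2): (3, 5) → (-6, 5/2); (4, 8) → (-8, 4); (2, -1) → (-4, -1/2); (-2, -6) → (4, -3)
T3 shear: y ← y + 2·x: (-6, 5/2) → (-6, -19/2); (-8, 4) → (-8, -12); (-4, -1/2) → (-4, -17/2); (4, -3) → (4, 5)
T4 reflect across x = 0: (-6, -19/2) → (6, -19/2); (-8, -12) → (8, -12); (-4, -17/2) → (4, -17/2); (4, 5) → (-4, 5)

image vertices: (6, -19/2), (8, -12), (4, -17/2), (-4, 5)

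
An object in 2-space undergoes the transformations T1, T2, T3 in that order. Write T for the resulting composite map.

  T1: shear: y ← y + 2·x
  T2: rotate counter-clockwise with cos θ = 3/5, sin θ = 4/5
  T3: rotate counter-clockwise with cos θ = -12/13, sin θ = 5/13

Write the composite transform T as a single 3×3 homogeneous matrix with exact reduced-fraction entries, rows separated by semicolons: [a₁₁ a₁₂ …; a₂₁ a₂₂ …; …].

T = [2/13 33/65 0; -29/13 -56/65 0; 0 0 1]

T1 = [1 0 0; 2 1 0; 0 0 1]
T2·T1 = [-1 -4/5 0; 2 3/5 0; 0 0 1]
T3·…·T1 = [2/13 33/65 0; -29/13 -56/65 0; 0 0 1]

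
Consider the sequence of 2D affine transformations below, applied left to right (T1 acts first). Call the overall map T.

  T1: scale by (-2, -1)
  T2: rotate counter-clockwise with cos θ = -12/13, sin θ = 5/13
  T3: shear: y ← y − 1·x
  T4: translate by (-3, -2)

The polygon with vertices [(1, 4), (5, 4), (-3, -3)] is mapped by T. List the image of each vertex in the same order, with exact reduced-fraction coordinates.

T1 scale by (-2, -1): (1, 4) → (-2, -4); (5, 4) → (-10, -4); (-3, -3) → (6, 3)
T2 rotate counter-clockwise with cos θ = -12/13, sin θ = 5/13: (-2, -4) → (44/13, 38/13); (-10, -4) → (140/13, -2/13); (6, 3) → (-87/13, -6/13)
T3 shear: y ← y − 1·x: (44/13, 38/13) → (44/13, -6/13); (140/13, -2/13) → (140/13, -142/13); (-87/13, -6/13) → (-87/13, 81/13)
T4 translate by (-3, -2): (44/13, -6/13) → (5/13, -32/13); (140/13, -142/13) → (101/13, -168/13); (-87/13, 81/13) → (-126/13, 55/13)

image vertices: (5/13, -32/13), (101/13, -168/13), (-126/13, 55/13)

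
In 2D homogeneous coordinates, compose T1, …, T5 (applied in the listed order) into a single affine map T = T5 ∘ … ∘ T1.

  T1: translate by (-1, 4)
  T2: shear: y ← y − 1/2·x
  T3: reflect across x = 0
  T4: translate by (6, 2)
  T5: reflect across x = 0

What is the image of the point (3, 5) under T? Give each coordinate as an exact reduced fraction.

T1 translate by (-1, 4): (3, 5) → (2, 9)
T2 shear: y ← y − 1/2·x: (2, 9) → (2, 8)
T3 reflect across x = 0: (2, 8) → (-2, 8)
T4 translate by (6, 2): (-2, 8) → (4, 10)
T5 reflect across x = 0: (4, 10) → (-4, 10)

T(p) = (-4, 10)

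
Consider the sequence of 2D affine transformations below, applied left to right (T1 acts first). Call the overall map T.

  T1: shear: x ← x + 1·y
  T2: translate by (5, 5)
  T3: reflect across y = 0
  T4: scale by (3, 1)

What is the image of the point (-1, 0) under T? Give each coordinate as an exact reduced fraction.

T1 shear: x ← x + 1·y: (-1, 0) → (-1, 0)
T2 translate by (5, 5): (-1, 0) → (4, 5)
T3 reflect across y = 0: (4, 5) → (4, -5)
T4 scale by (3, 1): (4, -5) → (12, -5)

T(p) = (12, -5)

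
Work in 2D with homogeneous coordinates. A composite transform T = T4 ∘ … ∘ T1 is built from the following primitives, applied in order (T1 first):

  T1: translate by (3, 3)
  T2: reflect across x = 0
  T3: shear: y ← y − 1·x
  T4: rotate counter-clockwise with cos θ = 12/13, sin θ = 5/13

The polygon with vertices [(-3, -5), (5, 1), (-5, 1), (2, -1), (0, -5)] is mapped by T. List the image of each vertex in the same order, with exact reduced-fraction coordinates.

T1 translate by (3, 3): (-3, -5) → (0, -2); (5, 1) → (8, 4); (-5, 1) → (-2, 4); (2, -1) → (5, 2); (0, -5) → (3, -2)
T2 reflect across x = 0: (0, -2) → (0, -2); (8, 4) → (-8, 4); (-2, 4) → (2, 4); (5, 2) → (-5, 2); (3, -2) → (-3, -2)
T3 shear: y ← y − 1·x: (0, -2) → (0, -2); (-8, 4) → (-8, 12); (2, 4) → (2, 2); (-5, 2) → (-5, 7); (-3, -2) → (-3, 1)
T4 rotate counter-clockwise with cos θ = 12/13, sin θ = 5/13: (0, -2) → (10/13, -24/13); (-8, 12) → (-12, 8); (2, 2) → (14/13, 34/13); (-5, 7) → (-95/13, 59/13); (-3, 1) → (-41/13, -3/13)

image vertices: (10/13, -24/13), (-12, 8), (14/13, 34/13), (-95/13, 59/13), (-41/13, -3/13)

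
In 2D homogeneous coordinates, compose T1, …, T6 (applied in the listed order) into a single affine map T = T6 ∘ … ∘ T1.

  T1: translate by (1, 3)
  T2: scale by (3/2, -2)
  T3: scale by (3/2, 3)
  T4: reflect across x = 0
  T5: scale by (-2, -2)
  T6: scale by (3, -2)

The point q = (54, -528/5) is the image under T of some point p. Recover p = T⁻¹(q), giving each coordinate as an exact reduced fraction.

T1 = [1 0 1; 0 1 3; 0 0 1]
T2·T1 = [3/2 0 3/2; 0 -2 -6; 0 0 1]
T3·…·T1 = [9/4 0 9/4; 0 -6 -18; 0 0 1]
T4·…·T1 = [-9/4 0 -9/4; 0 -6 -18; 0 0 1]
T5·…·T1 = [9/2 0 9/2; 0 12 36; 0 0 1]
T6·…·T1 = [27/2 0 27/2; 0 -24 -72; 0 0 1]
det M = -324; M⁻¹ = [2/27 0 -1; 0 -1/24 -3; 0 0 1]
M⁻¹ · (54, -528/5)ᵀ = (3, 7/5)ᵀ

p = (3, 7/5)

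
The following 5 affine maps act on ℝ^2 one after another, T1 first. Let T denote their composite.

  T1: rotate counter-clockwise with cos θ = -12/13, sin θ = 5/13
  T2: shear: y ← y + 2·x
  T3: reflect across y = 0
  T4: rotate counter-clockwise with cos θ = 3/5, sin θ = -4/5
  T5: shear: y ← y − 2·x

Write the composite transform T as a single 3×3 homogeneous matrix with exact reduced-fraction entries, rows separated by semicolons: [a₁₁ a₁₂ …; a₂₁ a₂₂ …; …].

T = [8/13 73/65 0; 5/13 -12/13 0; 0 0 1]

T1 = [-12/13 -5/13 0; 5/13 -12/13 0; 0 0 1]
T2·T1 = [-12/13 -5/13 0; -19/13 -22/13 0; 0 0 1]
T3·…·T1 = [-12/13 -5/13 0; 19/13 22/13 0; 0 0 1]
T4·…·T1 = [8/13 73/65 0; 21/13 86/65 0; 0 0 1]
T5·…·T1 = [8/13 73/65 0; 5/13 -12/13 0; 0 0 1]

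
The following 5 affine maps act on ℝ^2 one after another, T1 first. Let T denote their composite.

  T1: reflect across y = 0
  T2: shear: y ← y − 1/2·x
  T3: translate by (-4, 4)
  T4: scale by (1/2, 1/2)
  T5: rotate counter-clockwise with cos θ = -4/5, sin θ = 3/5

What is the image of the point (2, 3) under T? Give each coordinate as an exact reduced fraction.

T1 reflect across y = 0: (2, 3) → (2, -3)
T2 shear: y ← y − 1/2·x: (2, -3) → (2, -4)
T3 translate by (-4, 4): (2, -4) → (-2, 0)
T4 scale by (1/2, 1/2): (-2, 0) → (-1, 0)
T5 rotate counter-clockwise with cos θ = -4/5, sin θ = 3/5: (-1, 0) → (4/5, -3/5)

T(p) = (4/5, -3/5)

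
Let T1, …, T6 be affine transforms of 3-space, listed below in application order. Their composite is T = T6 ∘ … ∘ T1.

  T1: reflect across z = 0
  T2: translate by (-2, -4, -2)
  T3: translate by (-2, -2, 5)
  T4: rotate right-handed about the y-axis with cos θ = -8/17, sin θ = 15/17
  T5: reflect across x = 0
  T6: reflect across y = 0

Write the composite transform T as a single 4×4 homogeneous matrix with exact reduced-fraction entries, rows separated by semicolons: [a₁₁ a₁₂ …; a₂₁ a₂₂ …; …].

T1 = [1 0 0 0; 0 1 0 0; 0 0 -1 0; 0 0 0 1]
T2·T1 = [1 0 0 -2; 0 1 0 -4; 0 0 -1 -2; 0 0 0 1]
T3·…·T1 = [1 0 0 -4; 0 1 0 -6; 0 0 -1 3; 0 0 0 1]
T4·…·T1 = [-8/17 0 -15/17 77/17; 0 1 0 -6; -15/17 0 8/17 36/17; 0 0 0 1]
T5·…·T1 = [8/17 0 15/17 -77/17; 0 1 0 -6; -15/17 0 8/17 36/17; 0 0 0 1]
T6·…·T1 = [8/17 0 15/17 -77/17; 0 -1 0 6; -15/17 0 8/17 36/17; 0 0 0 1]

T = [8/17 0 15/17 -77/17; 0 -1 0 6; -15/17 0 8/17 36/17; 0 0 0 1]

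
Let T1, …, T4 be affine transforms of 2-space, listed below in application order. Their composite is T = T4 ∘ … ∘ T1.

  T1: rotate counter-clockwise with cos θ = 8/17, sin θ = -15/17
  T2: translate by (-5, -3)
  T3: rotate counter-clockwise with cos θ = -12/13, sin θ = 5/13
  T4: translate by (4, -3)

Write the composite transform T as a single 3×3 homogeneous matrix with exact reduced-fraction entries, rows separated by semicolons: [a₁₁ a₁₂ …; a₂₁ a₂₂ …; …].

T = [-21/221 -220/221 127/13; 220/221 -21/221 -28/13; 0 0 1]

T1 = [8/17 15/17 0; -15/17 8/17 0; 0 0 1]
T2·T1 = [8/17 15/17 -5; -15/17 8/17 -3; 0 0 1]
T3·…·T1 = [-21/221 -220/221 75/13; 220/221 -21/221 11/13; 0 0 1]
T4·…·T1 = [-21/221 -220/221 127/13; 220/221 -21/221 -28/13; 0 0 1]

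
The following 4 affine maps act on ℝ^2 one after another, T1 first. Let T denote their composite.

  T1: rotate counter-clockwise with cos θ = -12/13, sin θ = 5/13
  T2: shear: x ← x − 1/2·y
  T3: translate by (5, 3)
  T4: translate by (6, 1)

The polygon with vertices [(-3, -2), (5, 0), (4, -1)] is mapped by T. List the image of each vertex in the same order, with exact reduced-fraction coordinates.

T1 rotate counter-clockwise with cos θ = -12/13, sin θ = 5/13: (-3, -2) → (46/13, 9/13); (5, 0) → (-60/13, 25/13); (4, -1) → (-43/13, 32/13)
T2 shear: x ← x − 1/2·y: (46/13, 9/13) → (83/26, 9/13); (-60/13, 25/13) → (-145/26, 25/13); (-43/13, 32/13) → (-59/13, 32/13)
T3 translate by (5, 3): (83/26, 9/13) → (213/26, 48/13); (-145/26, 25/13) → (-15/26, 64/13); (-59/13, 32/13) → (6/13, 71/13)
T4 translate by (6, 1): (213/26, 48/13) → (369/26, 61/13); (-15/26, 64/13) → (141/26, 77/13); (6/13, 71/13) → (84/13, 84/13)

image vertices: (369/26, 61/13), (141/26, 77/13), (84/13, 84/13)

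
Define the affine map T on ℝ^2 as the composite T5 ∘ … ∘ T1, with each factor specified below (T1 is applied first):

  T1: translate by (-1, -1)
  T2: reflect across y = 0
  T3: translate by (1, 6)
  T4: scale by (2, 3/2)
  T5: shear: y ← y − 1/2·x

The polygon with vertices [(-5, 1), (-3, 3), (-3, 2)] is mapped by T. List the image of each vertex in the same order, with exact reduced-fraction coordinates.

T1 translate by (-1, -1): (-5, 1) → (-6, 0); (-3, 3) → (-4, 2); (-3, 2) → (-4, 1)
T2 reflect across y = 0: (-6, 0) → (-6, 0); (-4, 2) → (-4, -2); (-4, 1) → (-4, -1)
T3 translate by (1, 6): (-6, 0) → (-5, 6); (-4, -2) → (-3, 4); (-4, -1) → (-3, 5)
T4 scale by (2, 3/2): (-5, 6) → (-10, 9); (-3, 4) → (-6, 6); (-3, 5) → (-6, 15/2)
T5 shear: y ← y − 1/2·x: (-10, 9) → (-10, 14); (-6, 6) → (-6, 9); (-6, 15/2) → (-6, 21/2)

image vertices: (-10, 14), (-6, 9), (-6, 21/2)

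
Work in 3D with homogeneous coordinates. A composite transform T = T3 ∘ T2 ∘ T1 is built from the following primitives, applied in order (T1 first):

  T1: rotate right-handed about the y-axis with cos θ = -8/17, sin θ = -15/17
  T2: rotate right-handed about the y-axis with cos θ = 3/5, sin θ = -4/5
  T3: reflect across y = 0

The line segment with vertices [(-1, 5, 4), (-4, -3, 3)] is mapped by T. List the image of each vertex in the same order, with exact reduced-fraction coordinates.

T1 rotate right-handed about the y-axis with cos θ = -8/17, sin θ = -15/17: (-1, 5, 4) → (-52/17, 5, -47/17); (-4, -3, 3) → (-13/17, -3, -84/17)
T2 rotate right-handed about the y-axis with cos θ = 3/5, sin θ = -4/5: (-52/17, 5, -47/17) → (32/85, 5, -349/85); (-13/17, -3, -84/17) → (297/85, -3, -304/85)
T3 reflect across y = 0: (32/85, 5, -349/85) → (32/85, -5, -349/85); (297/85, -3, -304/85) → (297/85, 3, -304/85)

image vertices: (32/85, -5, -349/85), (297/85, 3, -304/85)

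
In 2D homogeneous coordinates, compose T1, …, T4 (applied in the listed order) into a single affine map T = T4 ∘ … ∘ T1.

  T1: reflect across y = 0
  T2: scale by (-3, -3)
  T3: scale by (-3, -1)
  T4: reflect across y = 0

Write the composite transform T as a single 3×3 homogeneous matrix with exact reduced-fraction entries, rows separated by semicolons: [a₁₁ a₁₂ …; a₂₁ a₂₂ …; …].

T1 = [1 0 0; 0 -1 0; 0 0 1]
T2·T1 = [-3 0 0; 0 3 0; 0 0 1]
T3·…·T1 = [9 0 0; 0 -3 0; 0 0 1]
T4·…·T1 = [9 0 0; 0 3 0; 0 0 1]

T = [9 0 0; 0 3 0; 0 0 1]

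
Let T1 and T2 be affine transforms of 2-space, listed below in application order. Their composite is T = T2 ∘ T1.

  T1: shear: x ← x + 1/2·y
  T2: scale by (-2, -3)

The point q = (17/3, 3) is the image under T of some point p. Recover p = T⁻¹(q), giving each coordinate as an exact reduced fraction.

T1 = [1 1/2 0; 0 1 0; 0 0 1]
T2·T1 = [-2 -1 0; 0 -3 0; 0 0 1]
det M = 6; M⁻¹ = [-1/2 1/6 0; 0 -1/3 0; 0 0 1]
M⁻¹ · (17/3, 3)ᵀ = (-7/3, -1)ᵀ

p = (-7/3, -1)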